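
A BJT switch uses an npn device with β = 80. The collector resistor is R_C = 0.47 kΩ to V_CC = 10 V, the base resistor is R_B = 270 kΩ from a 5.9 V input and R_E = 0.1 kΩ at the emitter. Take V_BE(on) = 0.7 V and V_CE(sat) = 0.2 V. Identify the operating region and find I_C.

Assume active. Base-emitter loop: I_B = (V_BB − V_BE)/(R_B + (β+1)R_E) = (5.9 − 0.7)/(270 + 81×0.1) = 0.0187 mA.
I_C = β·I_B = 80×0.0187 = 1.5 mA.
V_CE = V_CC − I_C·R_C − I_E·R_E = 10 − 1.5×0.47 − 1.51×0.1 = 9.15 V > V_CE(sat), so the active-region assumption holds.

active; I_C ≈ 1.5 mA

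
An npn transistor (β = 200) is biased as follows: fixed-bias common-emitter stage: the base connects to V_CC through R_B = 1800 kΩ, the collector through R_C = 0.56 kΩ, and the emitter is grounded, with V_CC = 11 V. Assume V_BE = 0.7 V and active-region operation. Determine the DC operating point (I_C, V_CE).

I_C ≈ 1.1 mA, V_CE ≈ 10 V

Base loop: V_CC = I_B·R_B + V_BE, so I_B = (11 − 0.7)/1800 kΩ = 0.00572 mA.
In the active region I_C = β·I_B = 200 × 0.00572 = 1.14 mA.
Collector loop: V_CE = V_CC − I_C·R_C = 11 − 1.14×0.56 = 10.4 V.
Since V_CE = 10.4 V > V_CE(sat) ≈ 0.2 V, the transistor is in the active region as assumed.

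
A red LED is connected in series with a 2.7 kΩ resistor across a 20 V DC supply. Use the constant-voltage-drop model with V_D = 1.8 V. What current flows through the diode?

I ≈ 6.7 mA

KVL around the loop: 20 = V_D + I·R = 1.8 + I × 2.7 kΩ.
So I = (20 − 1.8) / 2.7 kΩ = 18.2 / 2.7 = 6.74 mA.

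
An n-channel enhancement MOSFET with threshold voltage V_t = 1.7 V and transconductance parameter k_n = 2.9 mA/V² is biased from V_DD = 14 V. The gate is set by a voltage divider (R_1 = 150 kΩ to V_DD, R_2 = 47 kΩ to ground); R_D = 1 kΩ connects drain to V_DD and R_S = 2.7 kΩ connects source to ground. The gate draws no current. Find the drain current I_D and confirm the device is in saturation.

I_D ≈ 0.41 mA

V_G = V_DD·R_2/(R_1+R_2) = 14×47/197 = 3.34 V.
Assume saturation: I_D = (k_n/2)(V_GS − V_t)² with V_GS = V_G − I_D·R_S = 3.34 − 2.7·I_D.
Substituting gives 10.6·I_D² − 13.8·I_D + 3.9 = 0, with roots I_D = 0.41 or 0.899 mA.
The root I_D = 0.899 mA gives V_GS = 0.913 V ≤ V_t, so take I_D = 0.41 mA.
Then V_GS = 2.23 V and V_DS = V_DD − I_D(R_D+R_S) = 14 − 0.41×3.7 = 12.5 V.
Saturation requires V_DS ≥ V_GS − V_t = 0.532 V; 12.5 ≥ 0.532 ✓.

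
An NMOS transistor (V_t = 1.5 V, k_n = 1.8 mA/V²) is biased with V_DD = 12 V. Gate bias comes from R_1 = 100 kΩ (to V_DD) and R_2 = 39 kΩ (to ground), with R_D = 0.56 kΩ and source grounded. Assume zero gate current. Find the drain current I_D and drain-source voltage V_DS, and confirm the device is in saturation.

V_G = V_DD·R_2/(R_1+R_2) = 12×39/139 = 3.37 V. With the source grounded, V_GS = V_G = 3.37 V.
Assume saturation: I_D = (k_n/2)(V_GS − V_t)² = (1.8/2)×(3.37 − 1.5)² = 0.9×1.87² = 3.14 mA.
V_DS = V_DD − I_D·R_D = 12 − 3.14×0.56 = 10.2 V.
Saturation requires V_DS ≥ V_GS − V_t = 1.87 V; 10.2 ≥ 1.87 ✓.

I_D ≈ 3.1 mA, V_DS ≈ 10 V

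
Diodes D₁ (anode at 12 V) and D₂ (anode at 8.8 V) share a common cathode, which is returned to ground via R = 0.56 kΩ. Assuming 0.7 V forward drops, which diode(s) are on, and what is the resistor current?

Only D₁ conducts; I_R ≈ 20 mA

Assume both conduct. Then node N would need to be at both 12−0.7 = 11.3 V and 8.8−0.7 = 8.1 V, which is impossible.
Assume only D₁ conducts: V_N = 12 − 0.7 = 11.3 V, so I_R = 11.3/0.56 = 20.2 mA.
Check D₂: its anode-to-cathode voltage is 8.8 − 11.3 = -2.5 V < 0.7 V, so it is off. The assumption is consistent.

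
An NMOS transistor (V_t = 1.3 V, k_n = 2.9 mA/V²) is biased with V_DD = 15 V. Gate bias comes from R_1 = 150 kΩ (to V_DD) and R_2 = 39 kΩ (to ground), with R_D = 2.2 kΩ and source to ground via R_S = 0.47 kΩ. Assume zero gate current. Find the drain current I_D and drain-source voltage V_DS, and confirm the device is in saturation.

I_D ≈ 1.6 mA, V_DS ≈ 11 V

V_G = V_DD·R_2/(R_1+R_2) = 15×39/189 = 3.1 V.
Assume saturation: I_D = (k_n/2)(V_GS − V_t)² with V_GS = V_G − I_D·R_S = 3.1 − 0.47·I_D.
Substituting gives 0.32·I_D² − 3.45·I_D + 4.67 = 0, with roots I_D = 1.59 or 9.17 mA.
The root I_D = 9.17 mA gives V_GS = -1.21 V ≤ V_t, so take I_D = 1.59 mA.
Then V_GS = 2.35 V and V_DS = V_DD − I_D(R_D+R_S) = 15 − 1.59×2.67 = 10.8 V.
Saturation requires V_DS ≥ V_GS − V_t = 1.05 V; 10.8 ≥ 1.05 ✓.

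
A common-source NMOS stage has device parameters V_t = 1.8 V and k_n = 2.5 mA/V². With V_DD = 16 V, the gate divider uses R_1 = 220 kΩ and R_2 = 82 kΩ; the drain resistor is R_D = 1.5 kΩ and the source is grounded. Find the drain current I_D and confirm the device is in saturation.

V_G = V_DD·R_2/(R_1+R_2) = 16×82/302 = 4.34 V. With the source grounded, V_GS = V_G = 4.34 V.
Assume saturation: I_D = (k_n/2)(V_GS − V_t)² = (2.5/2)×(4.34 − 1.8)² = 1.25×2.54² = 8.09 mA.
V_DS = V_DD − I_D·R_D = 16 − 8.09×1.5 = 3.86 V.
Saturation requires V_DS ≥ V_GS − V_t = 2.54 V; 3.86 ≥ 2.54 ✓.

I_D ≈ 8.1 mA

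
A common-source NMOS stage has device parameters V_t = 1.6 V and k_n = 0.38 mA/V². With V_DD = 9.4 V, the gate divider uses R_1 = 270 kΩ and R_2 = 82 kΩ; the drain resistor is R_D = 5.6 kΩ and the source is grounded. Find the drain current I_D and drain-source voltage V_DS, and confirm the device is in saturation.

V_G = V_DD·R_2/(R_1+R_2) = 9.4×82/352 = 2.19 V. With the source grounded, V_GS = V_G = 2.19 V.
Assume saturation: I_D = (k_n/2)(V_GS − V_t)² = (0.38/2)×(2.19 − 1.6)² = 0.19×0.59² = 0.0661 mA.
V_DS = V_DD − I_D·R_D = 9.4 − 0.0661×5.6 = 9.03 V.
Saturation requires V_DS ≥ V_GS − V_t = 0.59 V; 9.03 ≥ 0.59 ✓.

I_D ≈ 0.066 mA, V_DS ≈ 9 V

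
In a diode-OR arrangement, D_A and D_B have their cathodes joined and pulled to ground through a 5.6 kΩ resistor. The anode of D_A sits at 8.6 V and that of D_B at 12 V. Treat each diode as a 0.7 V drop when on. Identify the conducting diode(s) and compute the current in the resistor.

Only D_B conducts; I_R ≈ 2 mA

Assume both conduct. Then node N would need to be at both 8.6−0.7 = 7.9 V and 12−0.7 = 11.3 V, which is impossible.
Assume only D_B conducts: V_N = 12 − 0.7 = 11.3 V, so I_R = 11.3/5.6 = 2.02 mA.
Check D_A: its anode-to-cathode voltage is 8.6 − 11.3 = -2.7 V < 0.7 V, so it is off. The assumption is consistent.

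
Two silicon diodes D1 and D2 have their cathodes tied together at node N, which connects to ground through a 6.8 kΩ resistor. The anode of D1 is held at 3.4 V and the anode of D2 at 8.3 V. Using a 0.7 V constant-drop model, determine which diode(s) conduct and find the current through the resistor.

Only D2 conducts; I_R ≈ 1.1 mA

Assume both conduct. Then node N would need to be at both 3.4−0.7 = 2.7 V and 8.3−0.7 = 7.6 V, which is impossible.
Assume only D2 conducts: V_N = 8.3 − 0.7 = 7.6 V, so I_R = 7.6/6.8 = 1.12 mA.
Check D1: its anode-to-cathode voltage is 3.4 − 7.6 = -4.2 V < 0.7 V, so it is off. The assumption is consistent.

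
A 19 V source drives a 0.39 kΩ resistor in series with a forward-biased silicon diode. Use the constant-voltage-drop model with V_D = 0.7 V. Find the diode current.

I ≈ 47 mA

KVL around the loop: 19 = V_D + I·R = 0.7 + I × 0.39 kΩ.
So I = (19 − 0.7) / 0.39 kΩ = 18.3 / 0.39 = 46.9 mA.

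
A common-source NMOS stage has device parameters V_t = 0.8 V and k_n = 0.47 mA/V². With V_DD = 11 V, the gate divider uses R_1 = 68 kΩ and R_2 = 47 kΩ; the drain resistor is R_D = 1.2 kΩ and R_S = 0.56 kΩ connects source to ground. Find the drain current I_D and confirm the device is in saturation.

V_G = V_DD·R_2/(R_1+R_2) = 11×47/115 = 4.5 V.
Assume saturation: I_D = (k_n/2)(V_GS − V_t)² with V_GS = V_G − I_D·R_S = 4.5 − 0.56·I_D.
Substituting gives 0.0737·I_D² − 1.97·I_D + 3.21 = 0, with roots I_D = 1.74 or 25 mA.
The root I_D = 25 mA gives V_GS = -9.52 V ≤ V_t, so take I_D = 1.74 mA.
Then V_GS = 3.52 V and V_DS = V_DD − I_D(R_D+R_S) = 11 − 1.74×1.76 = 7.94 V.
Saturation requires V_DS ≥ V_GS − V_t = 2.72 V; 7.94 ≥ 2.72 ✓.

I_D ≈ 1.7 mA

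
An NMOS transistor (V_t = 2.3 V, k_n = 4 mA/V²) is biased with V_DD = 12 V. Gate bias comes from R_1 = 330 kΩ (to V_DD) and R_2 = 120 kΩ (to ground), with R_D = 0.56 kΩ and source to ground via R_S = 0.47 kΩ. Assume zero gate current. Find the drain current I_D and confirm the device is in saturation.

V_G = V_DD·R_2/(R_1+R_2) = 12×120/450 = 3.2 V.
Assume saturation: I_D = (k_n/2)(V_GS − V_t)² with V_GS = V_G − I_D·R_S = 3.2 − 0.47·I_D.
Substituting gives 0.442·I_D² − 2.69·I_D + 1.62 = 0, with roots I_D = 0.677 or 5.42 mA.
The root I_D = 5.42 mA gives V_GS = 0.654 V ≤ V_t, so take I_D = 0.677 mA.
Then V_GS = 2.88 V and V_DS = V_DD − I_D(R_D+R_S) = 12 − 0.677×1.03 = 11.3 V.
Saturation requires V_DS ≥ V_GS − V_t = 0.582 V; 11.3 ≥ 0.582 ✓.

I_D ≈ 0.68 mA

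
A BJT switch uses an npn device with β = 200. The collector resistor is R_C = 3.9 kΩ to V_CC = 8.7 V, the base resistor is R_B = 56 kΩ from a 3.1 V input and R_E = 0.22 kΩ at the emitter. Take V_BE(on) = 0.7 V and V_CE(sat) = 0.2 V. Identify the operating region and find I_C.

saturation; I_C ≈ 2.1 mA

Assume active: I_B = (3.1 − 0.7)/(56 + 201×0.22) = 0.0239 mA, I_C = β·I_B = 4.79 mA.
Then V_CE = 8.7 − 4.79×3.9 − 4.81×0.22 = -11 V < 0.2 V — the active assumption fails.
Re-solve with V_CE = 0.2 V. KCL at the emitter: V_E/R_E = (V_BB−0.7−V_E)/R_B + (V_CC−0.2−V_E)/R_C, giving V_E = 0.461 V.
I_C = (V_CC − 0.2 − V_E)/R_C = (8.5 − 0.461)/3.9 = 2.06 mA.
Check: I_B = (2.4 − 0.461)/56 = 0.0346 mA, and β·I_B = 6.92 mA > I_C, confirming saturation.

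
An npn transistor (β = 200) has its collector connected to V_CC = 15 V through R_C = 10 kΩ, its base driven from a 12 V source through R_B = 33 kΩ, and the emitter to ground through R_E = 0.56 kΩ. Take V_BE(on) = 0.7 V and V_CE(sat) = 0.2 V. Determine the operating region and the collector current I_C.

saturation; I_C ≈ 1.4 mA

Assume active: I_B = (12 − 0.7)/(33 + 201×0.56) = 0.0776 mA, I_C = β·I_B = 15.5 mA.
Then V_CE = 15 − 15.5×10 − 15.6×0.56 = -149 V < 0.2 V — the active assumption fails.
Re-solve with V_CE = 0.2 V. KCL at the emitter: V_E/R_E = (V_BB−0.7−V_E)/R_B + (V_CC−0.2−V_E)/R_C, giving V_E = 0.951 V.
I_C = (V_CC − 0.2 − V_E)/R_C = (14.8 − 0.951)/10 = 1.38 mA.
Check: I_B = (11.3 − 0.951)/33 = 0.314 mA, and β·I_B = 62.7 mA > I_C, confirming saturation.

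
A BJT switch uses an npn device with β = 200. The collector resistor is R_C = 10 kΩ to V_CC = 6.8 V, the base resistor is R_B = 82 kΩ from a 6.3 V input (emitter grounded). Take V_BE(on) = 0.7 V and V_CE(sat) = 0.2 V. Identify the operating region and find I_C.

saturation; I_C ≈ 0.66 mA

Assume active: I_B = (6.3 − 0.7)/82 = 0.0683 mA, giving I_C = β·I_B = 13.7 mA.
But then V_CE = 6.8 − 13.7×10 = -130 V < V_CE(sat) = 0.2 V — impossible in the active region.
So the transistor is saturated. With V_CE = 0.2 V, I_C = (V_CC − 0.2)/R_C = 6.6/10 = 0.66 mA.
Check: β·I_B = 13.7 mA > I_C = 0.66 mA, confirming saturation.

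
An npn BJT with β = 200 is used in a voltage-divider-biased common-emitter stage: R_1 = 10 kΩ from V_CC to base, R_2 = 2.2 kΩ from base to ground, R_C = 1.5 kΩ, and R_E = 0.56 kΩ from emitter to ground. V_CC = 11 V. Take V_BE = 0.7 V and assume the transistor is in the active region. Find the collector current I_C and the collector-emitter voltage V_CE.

I_C ≈ 2.2 mA, V_CE ≈ 6.4 V

Thevenize the base divider: V_Th = V_CC·R_2/(R_1+R_2) = 11×2.2/12.2 = 1.98 V, R_Th = R_1‖R_2 = 1.8 kΩ.
Base-emitter loop: V_Th = I_B·R_Th + V_BE + (β+1)I_B·R_E, so I_B = (1.98 − 0.7) / (1.8 + 201×0.56) = 0.0112 mA.
I_C = β·I_B = 200×0.0112 = 2.24 mA, and I_E = (β+1)I_B = 2.26 mA.
V_CE = V_CC − I_C·R_C − I_E·R_E = 11 − 2.24×1.5 − 2.26×0.56 = 6.37 V.
V_CE = 6.37 V > 0.2 V confirms active-region operation.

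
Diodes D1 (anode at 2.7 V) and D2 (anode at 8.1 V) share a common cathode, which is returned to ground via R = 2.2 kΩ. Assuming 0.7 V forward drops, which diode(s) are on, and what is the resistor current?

Only D2 conducts; I_R ≈ 3.4 mA

Assume both conduct. Then node N would need to be at both 2.7−0.7 = 2 V and 8.1−0.7 = 7.4 V, which is impossible.
Assume only D2 conducts: V_N = 8.1 − 0.7 = 7.4 V, so I_R = 7.4/2.2 = 3.36 mA.
Check D1: its anode-to-cathode voltage is 2.7 − 7.4 = -4.7 V < 0.7 V, so it is off. The assumption is consistent.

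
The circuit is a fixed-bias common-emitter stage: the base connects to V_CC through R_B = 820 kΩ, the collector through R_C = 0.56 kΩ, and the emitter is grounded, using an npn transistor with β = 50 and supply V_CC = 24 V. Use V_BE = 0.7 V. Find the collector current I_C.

Base loop: V_CC = I_B·R_B + V_BE, so I_B = (24 − 0.7)/820 kΩ = 0.0284 mA.
In the active region I_C = β·I_B = 50 × 0.0284 = 1.42 mA.
Collector loop: V_CE = V_CC − I_C·R_C = 24 − 1.42×0.56 = 23.2 V.
Since V_CE = 23.2 V > V_CE(sat) ≈ 0.2 V, the transistor is in the active region as assumed.

I_C ≈ 1.4 mA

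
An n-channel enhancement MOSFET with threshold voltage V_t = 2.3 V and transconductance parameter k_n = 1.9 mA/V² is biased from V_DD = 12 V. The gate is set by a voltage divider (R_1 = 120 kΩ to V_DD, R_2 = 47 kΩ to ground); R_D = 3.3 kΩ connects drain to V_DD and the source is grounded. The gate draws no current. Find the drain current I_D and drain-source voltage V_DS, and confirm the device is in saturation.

V_G = V_DD·R_2/(R_1+R_2) = 12×47/167 = 3.38 V. With the source grounded, V_GS = V_G = 3.38 V.
Assume saturation: I_D = (k_n/2)(V_GS − V_t)² = (1.9/2)×(3.38 − 2.3)² = 0.95×1.08² = 1.1 mA.
V_DS = V_DD − I_D·R_D = 12 − 1.1×3.3 = 8.36 V.
Saturation requires V_DS ≥ V_GS − V_t = 1.08 V; 8.36 ≥ 1.08 ✓.

I_D ≈ 1.1 mA, V_DS ≈ 8.4 V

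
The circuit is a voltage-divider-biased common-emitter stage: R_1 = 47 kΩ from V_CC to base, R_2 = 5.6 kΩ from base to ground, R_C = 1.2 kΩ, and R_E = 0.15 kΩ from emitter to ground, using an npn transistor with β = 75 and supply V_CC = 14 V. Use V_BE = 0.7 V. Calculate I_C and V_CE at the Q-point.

I_C ≈ 3.6 mA, V_CE ≈ 9.1 V

Thevenize the base divider: V_Th = V_CC·R_2/(R_1+R_2) = 14×5.6/52.6 = 1.49 V, R_Th = R_1‖R_2 = 5 kΩ.
Base-emitter loop: V_Th = I_B·R_Th + V_BE + (β+1)I_B·R_E, so I_B = (1.49 − 0.7) / (5 + 76×0.15) = 0.0482 mA.
I_C = β·I_B = 75×0.0482 = 3.61 mA, and I_E = (β+1)I_B = 3.66 mA.
V_CE = V_CC − I_C·R_C − I_E·R_E = 14 − 3.61×1.2 − 3.66×0.15 = 9.11 V.
V_CE = 9.11 V > 0.2 V confirms active-region operation.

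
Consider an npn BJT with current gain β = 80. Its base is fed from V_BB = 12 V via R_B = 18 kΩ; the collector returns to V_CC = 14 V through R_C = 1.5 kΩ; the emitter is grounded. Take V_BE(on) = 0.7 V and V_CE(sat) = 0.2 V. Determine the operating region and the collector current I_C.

saturation; I_C ≈ 9.2 mA

Assume active: I_B = (12 − 0.7)/18 = 0.628 mA, giving I_C = β·I_B = 50.2 mA.
But then V_CE = 14 − 50.2×1.5 = -61.3 V < V_CE(sat) = 0.2 V — impossible in the active region.
So the transistor is saturated. With V_CE = 0.2 V, I_C = (V_CC − 0.2)/R_C = 13.8/1.5 = 9.2 mA.
Check: β·I_B = 50.2 mA > I_C = 9.2 mA, confirming saturation.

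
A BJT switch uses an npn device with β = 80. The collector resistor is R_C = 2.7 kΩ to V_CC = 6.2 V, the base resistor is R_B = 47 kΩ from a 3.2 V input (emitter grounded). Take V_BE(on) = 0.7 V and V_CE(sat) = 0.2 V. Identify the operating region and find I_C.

saturation; I_C ≈ 2.2 mA

Assume active: I_B = (3.2 − 0.7)/47 = 0.0532 mA, giving I_C = β·I_B = 4.26 mA.
But then V_CE = 6.2 − 4.26×2.7 = -5.29 V < V_CE(sat) = 0.2 V — impossible in the active region.
So the transistor is saturated. With V_CE = 0.2 V, I_C = (V_CC − 0.2)/R_C = 6/2.7 = 2.22 mA.
Check: β·I_B = 4.26 mA > I_C = 2.22 mA, confirming saturation.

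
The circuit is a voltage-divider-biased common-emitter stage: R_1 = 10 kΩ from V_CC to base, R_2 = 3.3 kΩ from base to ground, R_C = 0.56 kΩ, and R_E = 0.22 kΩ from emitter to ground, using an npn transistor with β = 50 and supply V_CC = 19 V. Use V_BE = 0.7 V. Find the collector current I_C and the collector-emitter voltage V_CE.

I_C ≈ 15 mA, V_CE ≈ 7.5 V

Thevenize the base divider: V_Th = V_CC·R_2/(R_1+R_2) = 19×3.3/13.3 = 4.71 V, R_Th = R_1‖R_2 = 2.48 kΩ.
Base-emitter loop: V_Th = I_B·R_Th + V_BE + (β+1)I_B·R_E, so I_B = (4.71 − 0.7) / (2.48 + 51×0.22) = 0.293 mA.
I_C = β·I_B = 50×0.293 = 14.6 mA, and I_E = (β+1)I_B = 14.9 mA.
V_CE = V_CC − I_C·R_C − I_E·R_E = 19 − 14.6×0.56 − 14.9×0.22 = 7.51 V.
V_CE = 7.51 V > 0.2 V confirms active-region operation.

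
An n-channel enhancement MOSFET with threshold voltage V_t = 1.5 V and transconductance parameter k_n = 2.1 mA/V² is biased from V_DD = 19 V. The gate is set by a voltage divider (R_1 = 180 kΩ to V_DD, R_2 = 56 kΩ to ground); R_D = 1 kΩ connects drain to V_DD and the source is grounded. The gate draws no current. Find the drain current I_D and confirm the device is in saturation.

I_D ≈ 9.5 mA

V_G = V_DD·R_2/(R_1+R_2) = 19×56/236 = 4.51 V. With the source grounded, V_GS = V_G = 4.51 V.
Assume saturation: I_D = (k_n/2)(V_GS − V_t)² = (2.1/2)×(4.51 − 1.5)² = 1.05×3.01² = 9.5 mA.
V_DS = V_DD − I_D·R_D = 19 − 9.5×1 = 9.5 V.
Saturation requires V_DS ≥ V_GS − V_t = 3.01 V; 9.5 ≥ 3.01 ✓.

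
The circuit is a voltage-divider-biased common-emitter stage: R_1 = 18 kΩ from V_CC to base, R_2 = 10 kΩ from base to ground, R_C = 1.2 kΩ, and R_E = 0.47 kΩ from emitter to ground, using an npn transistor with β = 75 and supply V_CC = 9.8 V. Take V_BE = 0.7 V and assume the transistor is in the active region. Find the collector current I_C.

Thevenize the base divider: V_Th = V_CC·R_2/(R_1+R_2) = 9.8×10/28 = 3.5 V, R_Th = R_1‖R_2 = 6.43 kΩ.
Base-emitter loop: V_Th = I_B·R_Th + V_BE + (β+1)I_B·R_E, so I_B = (3.5 − 0.7) / (6.43 + 76×0.47) = 0.0664 mA.
I_C = β·I_B = 75×0.0664 = 4.98 mA, and I_E = (β+1)I_B = 5.05 mA.
V_CE = V_CC − I_C·R_C − I_E·R_E = 9.8 − 4.98×1.2 − 5.05×0.47 = 1.45 V.
V_CE = 1.45 V > 0.2 V confirms active-region operation.

I_C ≈ 5 mA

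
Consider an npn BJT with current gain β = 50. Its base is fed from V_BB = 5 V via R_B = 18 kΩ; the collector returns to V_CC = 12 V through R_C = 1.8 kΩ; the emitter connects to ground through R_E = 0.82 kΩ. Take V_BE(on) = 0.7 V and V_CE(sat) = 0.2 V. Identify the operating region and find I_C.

Assume active. Base-emitter loop: I_B = (V_BB − V_BE)/(R_B + (β+1)R_E) = (5 − 0.7)/(18 + 51×0.82) = 0.0719 mA.
I_C = β·I_B = 50×0.0719 = 3.59 mA.
V_CE = V_CC − I_C·R_C − I_E·R_E = 12 − 3.59×1.8 − 3.67×0.82 = 2.52 V > V_CE(sat), so the active-region assumption holds.

active; I_C ≈ 3.6 mA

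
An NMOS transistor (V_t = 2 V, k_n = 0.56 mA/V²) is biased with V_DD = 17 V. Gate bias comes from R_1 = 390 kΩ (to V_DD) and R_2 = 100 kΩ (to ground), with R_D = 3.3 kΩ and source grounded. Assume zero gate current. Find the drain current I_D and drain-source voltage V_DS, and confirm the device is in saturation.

V_G = V_DD·R_2/(R_1+R_2) = 17×100/490 = 3.47 V. With the source grounded, V_GS = V_G = 3.47 V.
Assume saturation: I_D = (k_n/2)(V_GS − V_t)² = (0.56/2)×(3.47 − 2)² = 0.28×1.47² = 0.605 mA.
V_DS = V_DD − I_D·R_D = 17 − 0.605×3.3 = 15 V.
Saturation requires V_DS ≥ V_GS − V_t = 1.47 V; 15 ≥ 1.47 ✓.

I_D ≈ 0.6 mA, V_DS ≈ 15 V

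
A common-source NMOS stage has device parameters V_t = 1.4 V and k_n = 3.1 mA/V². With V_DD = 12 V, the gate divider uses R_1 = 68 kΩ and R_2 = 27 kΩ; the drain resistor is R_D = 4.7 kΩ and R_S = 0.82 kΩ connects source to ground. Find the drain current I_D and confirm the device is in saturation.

V_G = V_DD·R_2/(R_1+R_2) = 12×27/95 = 3.41 V.
Assume saturation: I_D = (k_n/2)(V_GS − V_t)² with V_GS = V_G − I_D·R_S = 3.41 − 0.82·I_D.
Substituting gives 1.04·I_D² − 6.11·I_D + 6.27 = 0, with roots I_D = 1.32 or 4.54 mA.
The root I_D = 4.54 mA gives V_GS = -0.311 V ≤ V_t, so take I_D = 1.32 mA.
Then V_GS = 2.32 V and V_DS = V_DD − I_D(R_D+R_S) = 12 − 1.32×5.52 = 4.69 V.
Saturation requires V_DS ≥ V_GS − V_t = 0.924 V; 4.69 ≥ 0.924 ✓.

I_D ≈ 1.3 mA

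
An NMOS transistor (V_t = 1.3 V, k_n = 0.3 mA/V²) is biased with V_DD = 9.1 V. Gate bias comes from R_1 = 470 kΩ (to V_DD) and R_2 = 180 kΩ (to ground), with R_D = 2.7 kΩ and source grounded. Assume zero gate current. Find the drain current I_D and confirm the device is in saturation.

V_G = V_DD·R_2/(R_1+R_2) = 9.1×180/650 = 2.52 V. With the source grounded, V_GS = V_G = 2.52 V.
Assume saturation: I_D = (k_n/2)(V_GS − V_t)² = (0.3/2)×(2.52 − 1.3)² = 0.15×1.22² = 0.223 mA.
V_DS = V_DD − I_D·R_D = 9.1 − 0.223×2.7 = 8.5 V.
Saturation requires V_DS ≥ V_GS − V_t = 1.22 V; 8.5 ≥ 1.22 ✓.

I_D ≈ 0.22 mA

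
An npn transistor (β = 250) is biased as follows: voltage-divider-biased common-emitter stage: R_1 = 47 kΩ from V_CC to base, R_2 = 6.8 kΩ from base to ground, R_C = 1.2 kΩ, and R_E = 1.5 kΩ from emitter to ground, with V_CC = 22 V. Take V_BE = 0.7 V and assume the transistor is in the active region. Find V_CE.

V_CE ≈ 18 V

Thevenize the base divider: V_Th = V_CC·R_2/(R_1+R_2) = 22×6.8/53.8 = 2.78 V, R_Th = R_1‖R_2 = 5.94 kΩ.
Base-emitter loop: V_Th = I_B·R_Th + V_BE + (β+1)I_B·R_E, so I_B = (2.78 − 0.7) / (5.94 + 251×1.5) = 0.00544 mA.
I_C = β·I_B = 250×0.00544 = 1.36 mA, and I_E = (β+1)I_B = 1.37 mA.
V_CE = V_CC − I_C·R_C − I_E·R_E = 22 − 1.36×1.2 − 1.37×1.5 = 18.3 V.
V_CE = 18.3 V > 0.2 V confirms active-region operation.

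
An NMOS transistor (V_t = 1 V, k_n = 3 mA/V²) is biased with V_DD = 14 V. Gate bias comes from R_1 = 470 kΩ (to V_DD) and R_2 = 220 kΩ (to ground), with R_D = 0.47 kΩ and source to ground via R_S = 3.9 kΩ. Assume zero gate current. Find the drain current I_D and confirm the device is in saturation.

V_G = V_DD·R_2/(R_1+R_2) = 14×220/690 = 4.46 V.
Assume saturation: I_D = (k_n/2)(V_GS − V_t)² with V_GS = V_G − I_D·R_S = 4.46 − 3.9·I_D.
Substituting gives 22.8·I_D² − 41.5·I_D + 18 = 0, with roots I_D = 0.712 or 1.11 mA.
The root I_D = 1.11 mA gives V_GS = 0.14 V ≤ V_t, so take I_D = 0.712 mA.
Then V_GS = 1.69 V and V_DS = V_DD − I_D(R_D+R_S) = 14 − 0.712×4.37 = 10.9 V.
Saturation requires V_DS ≥ V_GS − V_t = 0.689 V; 10.9 ≥ 0.689 ✓.

I_D ≈ 0.71 mA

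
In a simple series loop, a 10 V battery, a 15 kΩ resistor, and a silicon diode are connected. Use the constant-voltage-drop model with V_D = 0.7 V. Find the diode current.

I ≈ 0.62 mA

KVL around the loop: 10 = V_D + I·R = 0.7 + I × 15 kΩ.
So I = (10 − 0.7) / 15 kΩ = 9.3 / 15 = 0.62 mA.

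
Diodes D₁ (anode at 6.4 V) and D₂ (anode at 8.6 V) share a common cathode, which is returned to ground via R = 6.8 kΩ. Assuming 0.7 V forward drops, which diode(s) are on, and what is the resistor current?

Assume both conduct. Then node N would need to be at both 6.4−0.7 = 5.7 V and 8.6−0.7 = 7.9 V, which is impossible.
Assume only D₂ conducts: V_N = 8.6 − 0.7 = 7.9 V, so I_R = 7.9/6.8 = 1.16 mA.
Check D₁: its anode-to-cathode voltage is 6.4 − 7.9 = -1.5 V < 0.7 V, so it is off. The assumption is consistent.

Only D₂ conducts; I_R ≈ 1.2 mA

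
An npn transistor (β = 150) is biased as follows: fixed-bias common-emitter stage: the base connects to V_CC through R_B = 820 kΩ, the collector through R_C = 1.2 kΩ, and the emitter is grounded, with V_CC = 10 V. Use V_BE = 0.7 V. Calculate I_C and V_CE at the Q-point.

Base loop: V_CC = I_B·R_B + V_BE, so I_B = (10 − 0.7)/820 kΩ = 0.0113 mA.
In the active region I_C = β·I_B = 150 × 0.0113 = 1.7 mA.
Collector loop: V_CE = V_CC − I_C·R_C = 10 − 1.7×1.2 = 7.96 V.
Since V_CE = 7.96 V > V_CE(sat) ≈ 0.2 V, the transistor is in the active region as assumed.

I_C ≈ 1.7 mA, V_CE ≈ 8 V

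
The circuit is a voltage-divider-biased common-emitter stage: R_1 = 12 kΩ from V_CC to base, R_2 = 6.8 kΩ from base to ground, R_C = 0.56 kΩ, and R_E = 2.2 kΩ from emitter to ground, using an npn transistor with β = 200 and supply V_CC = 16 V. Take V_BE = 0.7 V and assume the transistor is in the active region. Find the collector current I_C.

I_C ≈ 2.3 mA

Thevenize the base divider: V_Th = V_CC·R_2/(R_1+R_2) = 16×6.8/18.8 = 5.79 V, R_Th = R_1‖R_2 = 4.34 kΩ.
Base-emitter loop: V_Th = I_B·R_Th + V_BE + (β+1)I_B·R_E, so I_B = (5.79 − 0.7) / (4.34 + 201×2.2) = 0.0114 mA.
I_C = β·I_B = 200×0.0114 = 2.28 mA, and I_E = (β+1)I_B = 2.29 mA.
V_CE = V_CC − I_C·R_C − I_E·R_E = 16 − 2.28×0.56 − 2.29×2.2 = 9.69 V.
V_CE = 9.69 V > 0.2 V confirms active-region operation.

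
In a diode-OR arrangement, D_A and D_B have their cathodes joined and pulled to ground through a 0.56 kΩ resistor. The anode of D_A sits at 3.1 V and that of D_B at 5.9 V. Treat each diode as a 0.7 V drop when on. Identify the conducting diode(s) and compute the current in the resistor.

Only D_B conducts; I_R ≈ 9.3 mA

Assume both conduct. Then node N would need to be at both 3.1−0.7 = 2.4 V and 5.9−0.7 = 5.2 V, which is impossible.
Assume only D_B conducts: V_N = 5.9 − 0.7 = 5.2 V, so I_R = 5.2/0.56 = 9.29 mA.
Check D_A: its anode-to-cathode voltage is 3.1 − 5.2 = -2.1 V < 0.7 V, so it is off. The assumption is consistent.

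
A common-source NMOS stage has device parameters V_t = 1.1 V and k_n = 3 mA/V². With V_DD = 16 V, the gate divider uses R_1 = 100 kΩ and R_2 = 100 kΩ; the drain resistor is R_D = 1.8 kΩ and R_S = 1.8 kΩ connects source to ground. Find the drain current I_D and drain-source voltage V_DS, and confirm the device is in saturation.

I_D ≈ 3 mA, V_DS ≈ 5 V

V_G = V_DD·R_2/(R_1+R_2) = 16×100/200 = 8 V.
Assume saturation: I_D = (k_n/2)(V_GS − V_t)² with V_GS = V_G − I_D·R_S = 8 − 1.8·I_D.
Substituting gives 4.86·I_D² − 38.3·I_D + 71.4 = 0, with roots I_D = 3.04 or 4.83 mA.
The root I_D = 4.83 mA gives V_GS = -0.694 V ≤ V_t, so take I_D = 3.04 mA.
Then V_GS = 2.52 V and V_DS = V_DD − I_D(R_D+R_S) = 16 − 3.04×3.6 = 5.05 V.
Saturation requires V_DS ≥ V_GS − V_t = 1.42 V; 5.05 ≥ 1.42 ✓.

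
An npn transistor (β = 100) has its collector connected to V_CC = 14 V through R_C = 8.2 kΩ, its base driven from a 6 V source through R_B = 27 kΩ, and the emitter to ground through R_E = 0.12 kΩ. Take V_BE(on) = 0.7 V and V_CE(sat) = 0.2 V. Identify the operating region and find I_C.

Assume active: I_B = (6 − 0.7)/(27 + 101×0.12) = 0.135 mA, I_C = β·I_B = 13.5 mA.
Then V_CE = 14 − 13.5×8.2 − 13.7×0.12 = -98.7 V < 0.2 V — the active assumption fails.
Re-solve with V_CE = 0.2 V. KCL at the emitter: V_E/R_E = (V_BB−0.7−V_E)/R_B + (V_CC−0.2−V_E)/R_C, giving V_E = 0.221 V.
I_C = (V_CC − 0.2 − V_E)/R_C = (13.8 − 0.221)/8.2 = 1.66 mA.
Check: I_B = (5.3 − 0.221)/27 = 0.188 mA, and β·I_B = 18.8 mA > I_C, confirming saturation.

saturation; I_C ≈ 1.7 mA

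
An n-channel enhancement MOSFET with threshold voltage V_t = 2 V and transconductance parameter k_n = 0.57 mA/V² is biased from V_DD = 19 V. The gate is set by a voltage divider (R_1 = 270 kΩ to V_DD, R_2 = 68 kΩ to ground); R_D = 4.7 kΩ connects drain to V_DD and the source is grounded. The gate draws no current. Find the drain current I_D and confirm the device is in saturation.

V_G = V_DD·R_2/(R_1+R_2) = 19×68/338 = 3.82 V. With the source grounded, V_GS = V_G = 3.82 V.
Assume saturation: I_D = (k_n/2)(V_GS − V_t)² = (0.57/2)×(3.82 − 2)² = 0.285×1.82² = 0.947 mA.
V_DS = V_DD − I_D·R_D = 19 − 0.947×4.7 = 14.6 V.
Saturation requires V_DS ≥ V_GS − V_t = 1.82 V; 14.6 ≥ 1.82 ✓.

I_D ≈ 0.95 mA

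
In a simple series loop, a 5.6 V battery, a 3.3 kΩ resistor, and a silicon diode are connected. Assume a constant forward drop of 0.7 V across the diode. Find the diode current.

I ≈ 1.5 mA

KVL around the loop: 5.6 = V_D + I·R = 0.7 + I × 3.3 kΩ.
So I = (5.6 − 0.7) / 3.3 kΩ = 4.9 / 3.3 = 1.48 mA.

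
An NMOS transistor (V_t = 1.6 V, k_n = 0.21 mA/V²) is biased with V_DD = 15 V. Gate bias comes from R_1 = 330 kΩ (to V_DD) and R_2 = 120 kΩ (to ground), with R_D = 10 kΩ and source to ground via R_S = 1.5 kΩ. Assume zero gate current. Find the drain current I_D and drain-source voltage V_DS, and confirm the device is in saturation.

I_D ≈ 0.36 mA, V_DS ≈ 11 V

V_G = V_DD·R_2/(R_1+R_2) = 15×120/450 = 4 V.
Assume saturation: I_D = (k_n/2)(V_GS − V_t)² with V_GS = V_G − I_D·R_S = 4 − 1.5·I_D.
Substituting gives 0.236·I_D² − 1.76·I_D + 0.605 = 0, with roots I_D = 0.362 or 7.07 mA.
The root I_D = 7.07 mA gives V_GS = -6.61 V ≤ V_t, so take I_D = 0.362 mA.
Then V_GS = 3.46 V and V_DS = V_DD − I_D(R_D+R_S) = 15 − 0.362×11.5 = 10.8 V.
Saturation requires V_DS ≥ V_GS − V_t = 1.86 V; 10.8 ≥ 1.86 ✓.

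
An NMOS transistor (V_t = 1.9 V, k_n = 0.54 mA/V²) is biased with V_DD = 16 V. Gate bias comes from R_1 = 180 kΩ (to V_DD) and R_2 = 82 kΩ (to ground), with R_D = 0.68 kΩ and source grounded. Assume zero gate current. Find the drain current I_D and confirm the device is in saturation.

I_D ≈ 2.6 mA

V_G = V_DD·R_2/(R_1+R_2) = 16×82/262 = 5.01 V. With the source grounded, V_GS = V_G = 5.01 V.
Assume saturation: I_D = (k_n/2)(V_GS − V_t)² = (0.54/2)×(5.01 − 1.9)² = 0.27×3.11² = 2.61 mA.
V_DS = V_DD − I_D·R_D = 16 − 2.61×0.68 = 14.2 V.
Saturation requires V_DS ≥ V_GS − V_t = 3.11 V; 14.2 ≥ 3.11 ✓.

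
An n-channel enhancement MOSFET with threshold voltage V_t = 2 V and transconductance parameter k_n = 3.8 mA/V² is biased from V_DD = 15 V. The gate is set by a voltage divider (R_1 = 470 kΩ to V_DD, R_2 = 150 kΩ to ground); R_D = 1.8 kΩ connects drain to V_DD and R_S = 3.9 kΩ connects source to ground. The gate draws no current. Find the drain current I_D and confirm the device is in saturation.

I_D ≈ 0.31 mA

V_G = V_DD·R_2/(R_1+R_2) = 15×150/620 = 3.63 V.
Assume saturation: I_D = (k_n/2)(V_GS − V_t)² with V_GS = V_G − I_D·R_S = 3.63 − 3.9·I_D.
Substituting gives 28.9·I_D² − 25.1·I_D + 5.04 = 0, with roots I_D = 0.314 or 0.556 mA.
The root I_D = 0.556 mA gives V_GS = 1.46 V ≤ V_t, so take I_D = 0.314 mA.
Then V_GS = 2.41 V and V_DS = V_DD − I_D(R_D+R_S) = 15 − 0.314×5.7 = 13.2 V.
Saturation requires V_DS ≥ V_GS − V_t = 0.406 V; 13.2 ≥ 0.406 ✓.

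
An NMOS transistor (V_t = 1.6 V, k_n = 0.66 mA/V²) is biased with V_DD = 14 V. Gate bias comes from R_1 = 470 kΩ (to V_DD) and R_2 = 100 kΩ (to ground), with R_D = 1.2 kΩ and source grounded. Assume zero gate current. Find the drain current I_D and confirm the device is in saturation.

I_D ≈ 0.24 mA

V_G = V_DD·R_2/(R_1+R_2) = 14×100/570 = 2.46 V. With the source grounded, V_GS = V_G = 2.46 V.
Assume saturation: I_D = (k_n/2)(V_GS − V_t)² = (0.66/2)×(2.46 − 1.6)² = 0.33×0.856² = 0.242 mA.
V_DS = V_DD − I_D·R_D = 14 − 0.242×1.2 = 13.7 V.
Saturation requires V_DS ≥ V_GS − V_t = 0.856 V; 13.7 ≥ 0.856 ✓.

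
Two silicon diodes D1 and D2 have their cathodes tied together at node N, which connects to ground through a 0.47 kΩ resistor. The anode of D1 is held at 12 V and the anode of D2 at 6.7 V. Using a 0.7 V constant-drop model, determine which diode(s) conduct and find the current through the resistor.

Only D1 conducts; I_R ≈ 24 mA

Assume both conduct. Then node N would need to be at both 12−0.7 = 11.3 V and 6.7−0.7 = 6 V, which is impossible.
Assume only D1 conducts: V_N = 12 − 0.7 = 11.3 V, so I_R = 11.3/0.47 = 24 mA.
Check D2: its anode-to-cathode voltage is 6.7 − 11.3 = -4.6 V < 0.7 V, so it is off. The assumption is consistent.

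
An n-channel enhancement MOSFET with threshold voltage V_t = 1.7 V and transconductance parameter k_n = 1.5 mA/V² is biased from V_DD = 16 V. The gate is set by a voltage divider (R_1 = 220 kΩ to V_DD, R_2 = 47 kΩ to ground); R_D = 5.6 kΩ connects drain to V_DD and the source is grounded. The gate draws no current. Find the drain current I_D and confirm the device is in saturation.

I_D ≈ 0.93 mA

V_G = V_DD·R_2/(R_1+R_2) = 16×47/267 = 2.82 V. With the source grounded, V_GS = V_G = 2.82 V.
Assume saturation: I_D = (k_n/2)(V_GS − V_t)² = (1.5/2)×(2.82 − 1.7)² = 0.75×1.12² = 0.935 mA.
V_DS = V_DD − I_D·R_D = 16 − 0.935×5.6 = 10.8 V.
Saturation requires V_DS ≥ V_GS − V_t = 1.12 V; 10.8 ≥ 1.12 ✓.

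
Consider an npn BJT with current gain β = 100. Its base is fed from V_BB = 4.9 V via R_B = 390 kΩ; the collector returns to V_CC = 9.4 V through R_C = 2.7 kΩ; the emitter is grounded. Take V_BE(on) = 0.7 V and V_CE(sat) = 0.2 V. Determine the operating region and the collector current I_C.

Assume active. Base-emitter loop: I_B = (V_BB − V_BE)/R_B = (4.9 − 0.7)/390 = 0.0108 mA.
I_C = β·I_B = 100×0.0108 = 1.08 mA.
V_CE = V_CC − I_C·R_C = 9.4 − 1.08×2.7 = 6.49 V > V_CE(sat), so the active-region assumption holds.

active; I_C ≈ 1.1 mA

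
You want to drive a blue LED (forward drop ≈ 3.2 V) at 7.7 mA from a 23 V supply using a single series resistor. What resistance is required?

The resistor drops V_S − V_D = 23 − 3.2 = 19.8 V at 7.7 mA.
R = 19.8 V / 7.7 mA = 2.57 kΩ.

R ≈ 2.6 kΩ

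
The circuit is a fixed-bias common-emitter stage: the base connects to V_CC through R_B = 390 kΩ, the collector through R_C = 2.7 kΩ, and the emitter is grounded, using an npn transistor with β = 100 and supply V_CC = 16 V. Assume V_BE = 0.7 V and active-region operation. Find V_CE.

V_CE ≈ 5.4 V

Base loop: V_CC = I_B·R_B + V_BE, so I_B = (16 − 0.7)/390 kΩ = 0.0392 mA.
In the active region I_C = β·I_B = 100 × 0.0392 = 3.92 mA.
Collector loop: V_CE = V_CC − I_C·R_C = 16 − 3.92×2.7 = 5.41 V.
Since V_CE = 5.41 V > V_CE(sat) ≈ 0.2 V, the transistor is in the active region as assumed.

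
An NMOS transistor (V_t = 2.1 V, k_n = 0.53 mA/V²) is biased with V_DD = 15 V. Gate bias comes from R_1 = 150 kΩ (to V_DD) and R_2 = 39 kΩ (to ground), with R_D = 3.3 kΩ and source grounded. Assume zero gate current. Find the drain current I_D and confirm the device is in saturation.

V_G = V_DD·R_2/(R_1+R_2) = 15×39/189 = 3.1 V. With the source grounded, V_GS = V_G = 3.1 V.
Assume saturation: I_D = (k_n/2)(V_GS − V_t)² = (0.53/2)×(3.1 − 2.1)² = 0.265×0.995² = 0.262 mA.
V_DS = V_DD − I_D·R_D = 15 − 0.262×3.3 = 14.1 V.
Saturation requires V_DS ≥ V_GS − V_t = 0.995 V; 14.1 ≥ 0.995 ✓.

I_D ≈ 0.26 mA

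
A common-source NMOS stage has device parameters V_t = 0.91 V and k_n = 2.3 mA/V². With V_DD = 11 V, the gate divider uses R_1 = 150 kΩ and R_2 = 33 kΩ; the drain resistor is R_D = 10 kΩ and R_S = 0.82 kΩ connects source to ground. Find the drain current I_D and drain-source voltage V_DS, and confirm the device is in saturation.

I_D ≈ 0.5 mA, V_DS ≈ 5.6 V

V_G = V_DD·R_2/(R_1+R_2) = 11×33/183 = 1.98 V.
Assume saturation: I_D = (k_n/2)(V_GS − V_t)² with V_GS = V_G − I_D·R_S = 1.98 − 0.82·I_D.
Substituting gives 0.773·I_D² − 3.02·I_D + 1.33 = 0, with roots I_D = 0.503 or 3.41 mA.
The root I_D = 3.41 mA gives V_GS = -0.812 V ≤ V_t, so take I_D = 0.503 mA.
Then V_GS = 1.57 V and V_DS = V_DD − I_D(R_D+R_S) = 11 − 0.503×10.8 = 5.56 V.
Saturation requires V_DS ≥ V_GS − V_t = 0.661 V; 5.56 ≥ 0.661 ✓.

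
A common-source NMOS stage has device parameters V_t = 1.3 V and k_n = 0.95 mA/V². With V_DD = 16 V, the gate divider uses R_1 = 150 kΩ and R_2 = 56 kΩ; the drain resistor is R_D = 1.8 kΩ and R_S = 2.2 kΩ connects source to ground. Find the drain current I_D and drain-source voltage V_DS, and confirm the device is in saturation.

I_D ≈ 0.8 mA, V_DS ≈ 13 V

V_G = V_DD·R_2/(R_1+R_2) = 16×56/206 = 4.35 V.
Assume saturation: I_D = (k_n/2)(V_GS − V_t)² with V_GS = V_G − I_D·R_S = 4.35 − 2.2·I_D.
Substituting gives 2.3·I_D² − 7.37·I_D + 4.42 = 0, with roots I_D = 0.797 or 2.41 mA.
The root I_D = 2.41 mA gives V_GS = -0.952 V ≤ V_t, so take I_D = 0.797 mA.
Then V_GS = 2.6 V and V_DS = V_DD − I_D(R_D+R_S) = 16 − 0.797×4 = 12.8 V.
Saturation requires V_DS ≥ V_GS − V_t = 1.3 V; 12.8 ≥ 1.3 ✓.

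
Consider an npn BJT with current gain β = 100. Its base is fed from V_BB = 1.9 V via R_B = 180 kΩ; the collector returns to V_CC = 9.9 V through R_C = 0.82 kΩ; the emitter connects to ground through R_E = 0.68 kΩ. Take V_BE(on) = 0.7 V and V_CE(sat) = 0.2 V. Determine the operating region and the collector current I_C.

Assume active. Base-emitter loop: I_B = (V_BB − V_BE)/(R_B + (β+1)R_E) = (1.9 − 0.7)/(180 + 101×0.68) = 0.00483 mA.
I_C = β·I_B = 100×0.00483 = 0.483 mA.
V_CE = V_CC − I_C·R_C − I_E·R_E = 9.9 − 0.483×0.82 − 0.487×0.68 = 9.17 V > V_CE(sat), so the active-region assumption holds.

active; I_C ≈ 0.48 mA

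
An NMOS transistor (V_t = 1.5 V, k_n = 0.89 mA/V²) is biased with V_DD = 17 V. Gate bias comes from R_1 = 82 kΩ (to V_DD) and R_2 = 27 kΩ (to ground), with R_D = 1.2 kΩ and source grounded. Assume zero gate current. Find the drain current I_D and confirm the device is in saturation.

I_D ≈ 3.3 mA

V_G = V_DD·R_2/(R_1+R_2) = 17×27/109 = 4.21 V. With the source grounded, V_GS = V_G = 4.21 V.
Assume saturation: I_D = (k_n/2)(V_GS − V_t)² = (0.89/2)×(4.21 − 1.5)² = 0.445×2.71² = 3.27 mA.
V_DS = V_DD − I_D·R_D = 17 − 3.27×1.2 = 13.1 V.
Saturation requires V_DS ≥ V_GS − V_t = 2.71 V; 13.1 ≥ 2.71 ✓.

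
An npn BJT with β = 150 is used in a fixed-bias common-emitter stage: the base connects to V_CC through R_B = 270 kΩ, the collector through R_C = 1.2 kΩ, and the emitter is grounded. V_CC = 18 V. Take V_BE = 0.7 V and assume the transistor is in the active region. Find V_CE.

Base loop: V_CC = I_B·R_B + V_BE, so I_B = (18 − 0.7)/270 kΩ = 0.0641 mA.
In the active region I_C = β·I_B = 150 × 0.0641 = 9.61 mA.
Collector loop: V_CE = V_CC − I_C·R_C = 18 − 9.61×1.2 = 6.47 V.
Since V_CE = 6.47 V > V_CE(sat) ≈ 0.2 V, the transistor is in the active region as assumed.

V_CE ≈ 6.5 V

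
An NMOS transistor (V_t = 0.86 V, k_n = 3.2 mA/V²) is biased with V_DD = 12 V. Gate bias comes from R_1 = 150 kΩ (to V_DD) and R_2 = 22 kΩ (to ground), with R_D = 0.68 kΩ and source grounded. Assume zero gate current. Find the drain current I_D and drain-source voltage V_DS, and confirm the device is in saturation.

V_G = V_DD·R_2/(R_1+R_2) = 12×22/172 = 1.53 V. With the source grounded, V_GS = V_G = 1.53 V.
Assume saturation: I_D = (k_n/2)(V_GS − V_t)² = (3.2/2)×(1.53 − 0.86)² = 1.6×0.675² = 0.729 mA.
V_DS = V_DD − I_D·R_D = 12 − 0.729×0.68 = 11.5 V.
Saturation requires V_DS ≥ V_GS − V_t = 0.675 V; 11.5 ≥ 0.675 ✓.

I_D ≈ 0.73 mA, V_DS ≈ 12 V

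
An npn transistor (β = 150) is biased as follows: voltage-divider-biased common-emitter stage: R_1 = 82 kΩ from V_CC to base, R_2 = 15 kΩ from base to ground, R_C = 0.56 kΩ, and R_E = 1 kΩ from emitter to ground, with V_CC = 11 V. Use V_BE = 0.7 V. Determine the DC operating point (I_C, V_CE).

Thevenize the base divider: V_Th = V_CC·R_2/(R_1+R_2) = 11×15/97 = 1.7 V, R_Th = R_1‖R_2 = 12.7 kΩ.
Base-emitter loop: V_Th = I_B·R_Th + V_BE + (β+1)I_B·R_E, so I_B = (1.7 − 0.7) / (12.7 + 151×1) = 0.00612 mA.
I_C = β·I_B = 150×0.00612 = 0.917 mA, and I_E = (β+1)I_B = 0.923 mA.
V_CE = V_CC − I_C·R_C − I_E·R_E = 11 − 0.917×0.56 − 0.923×1 = 9.56 V.
V_CE = 9.56 V > 0.2 V confirms active-region operation.

I_C ≈ 0.92 mA, V_CE ≈ 9.6 V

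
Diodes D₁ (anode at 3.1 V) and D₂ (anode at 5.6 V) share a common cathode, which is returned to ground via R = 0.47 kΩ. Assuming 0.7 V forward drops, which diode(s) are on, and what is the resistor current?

Assume both conduct. Then node N would need to be at both 3.1−0.7 = 2.4 V and 5.6−0.7 = 4.9 V, which is impossible.
Assume only D₂ conducts: V_N = 5.6 − 0.7 = 4.9 V, so I_R = 4.9/0.47 = 10.4 mA.
Check D₁: its anode-to-cathode voltage is 3.1 − 4.9 = -1.8 V < 0.7 V, so it is off. The assumption is consistent.

Only D₂ conducts; I_R ≈ 10 mA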